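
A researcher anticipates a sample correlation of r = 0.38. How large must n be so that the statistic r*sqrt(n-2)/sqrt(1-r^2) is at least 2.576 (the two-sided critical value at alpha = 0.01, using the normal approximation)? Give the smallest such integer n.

42

Need r·√(n−2)/√(1−r²) ≥ 2.576
√(n−2) ≥ 2.576·√(1−0.1444) / 0.38 = 2.576·0.924986 / 0.38 = 6.2704
n−2 ≥ 39.3179  ⇒  n ≥ 41.3179
Smallest integer n = 42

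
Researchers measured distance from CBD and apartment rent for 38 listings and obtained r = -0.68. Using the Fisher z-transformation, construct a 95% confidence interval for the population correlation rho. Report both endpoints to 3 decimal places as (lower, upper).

z_r = atanh(-0.68) = -0.829114;  SE = 1/√(n−3) = 1/√35 = 0.169031
z-limits: -0.829114 ± 1.960·0.169031 = -0.829114 ± 0.331301 = [-1.160415, -0.497813]
ρ-limits: (tanh -1.160415, tanh -0.497813) = (-0.821, -0.460)

(-0.821, -0.460)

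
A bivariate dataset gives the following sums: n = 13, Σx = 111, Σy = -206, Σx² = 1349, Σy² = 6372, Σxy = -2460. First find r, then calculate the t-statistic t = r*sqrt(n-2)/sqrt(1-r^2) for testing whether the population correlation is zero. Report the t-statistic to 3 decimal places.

S_xy = nΣxy − ΣxΣy = 13·(-2460) − 111·(-206) = -31980 − (-22866) = -9114
S_xx = nΣx² − (Σx)² = 13·1349 − 111² = 17537 − 12321 = 5216
S_yy = nΣy² − (Σy)² = 13·6372 − (-206)² = 82836 − 42436 = 40400
r = S_xy / √(S_xx·S_yy) = -9114 / √(5216·40400) = -9114 / √210726400 = -9114 / 14516.4183 = -0.6278
t = r·√(n−2)/√(1−r²) = -0.6278·√11 / √(1−0.394133) = -2.082177 / 0.778375 = -2.675

-2.675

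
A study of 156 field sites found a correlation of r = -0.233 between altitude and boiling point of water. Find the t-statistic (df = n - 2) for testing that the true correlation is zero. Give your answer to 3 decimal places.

t = r·√(n−2) / √(1−r²) with r = -0.233, n = 156
  = -0.233·√154 / √(1 − 0.054289)
  = -0.233·12.409674 / 0.972477
  = -2.891454 / 0.972477 = -2.973

-2.973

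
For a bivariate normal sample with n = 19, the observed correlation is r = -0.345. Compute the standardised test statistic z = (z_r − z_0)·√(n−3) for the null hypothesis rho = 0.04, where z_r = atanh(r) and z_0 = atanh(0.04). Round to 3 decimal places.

-1.599

z_r = atanh(-0.345) = -0.359757,  z_0 = atanh(0.04) = 0.040021
SE = 1/√(n−3) = 1/√16 = 0.250000
z = (z_r − z_0)/SE = (-0.359757 − 0.040021) / 0.250000 = -0.399778 / 0.250000 = -1.599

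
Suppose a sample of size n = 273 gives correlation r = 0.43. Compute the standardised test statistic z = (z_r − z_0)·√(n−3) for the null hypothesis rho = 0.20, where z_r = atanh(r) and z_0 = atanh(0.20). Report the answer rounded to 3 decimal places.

4.226

z_r = atanh(0.43) = 0.459897,  z_0 = atanh(0.20) = 0.202733
SE = 1/√(n−3) = 1/√270 = 0.060858
z = (z_r − z_0)/SE = (0.459897 − 0.202733) / 0.060858 = 0.257164 / 0.060858 = 4.226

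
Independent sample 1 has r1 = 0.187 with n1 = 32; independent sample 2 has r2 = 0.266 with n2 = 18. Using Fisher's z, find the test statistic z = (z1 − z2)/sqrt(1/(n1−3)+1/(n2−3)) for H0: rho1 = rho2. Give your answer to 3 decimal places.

-0.262

Fisher z-transforms: z1 = atanh(0.187) = 0.189227, z2 = atanh(0.266) = 0.272554; difference d = -0.083327
Var(d) = 1/29 + 1/15 = 0.0344828 + 0.0666667 = 0.1011495
z = d/√Var(d) = -0.083327 / √0.1011495 = -0.083327 / 0.318040 = -0.262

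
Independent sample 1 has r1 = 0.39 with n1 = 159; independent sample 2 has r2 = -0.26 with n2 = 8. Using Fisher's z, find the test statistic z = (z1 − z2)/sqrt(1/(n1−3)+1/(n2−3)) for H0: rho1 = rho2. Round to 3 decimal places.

1.492

Fisher z-transforms: z1 = atanh(0.39) = 0.411800, z2 = atanh(-0.26) = -0.266108; difference d = 0.677908
Var(d) = 1/156 + 1/5 = 0.0064103 + 0.2000000 = 0.2064103
z = d/√Var(d) = 0.677908 / √0.2064103 = 0.677908 / 0.454324 = 1.492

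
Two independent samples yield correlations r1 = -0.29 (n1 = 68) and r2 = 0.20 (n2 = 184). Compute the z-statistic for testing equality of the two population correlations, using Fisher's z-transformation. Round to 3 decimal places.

-3.467

z1 = atanh(-0.29) = -0.298566,  z2 = atanh(0.20) = 0.202733
SE = √(1/(n1−3) + 1/(n2−3)) = √(1/65 + 1/181) = √(0.0153846 + 0.0055249) = √0.0209095 = 0.144601
z = (z1 − z2)/SE = (-0.298566 − 0.202733) / 0.144601 = -0.501299 / 0.144601 = -3.467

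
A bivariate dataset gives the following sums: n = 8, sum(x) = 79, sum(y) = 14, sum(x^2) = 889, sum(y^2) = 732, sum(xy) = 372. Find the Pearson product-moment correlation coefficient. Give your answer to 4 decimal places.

0.8422

S_xy = nΣxy − ΣxΣy = 8·372 − 79·14 = 2976 − 1106 = 1870
S_xx = nΣx² − (Σx)² = 8·889 − 79² = 7112 − 6241 = 871
S_yy = nΣy² − (Σy)² = 8·732 − 14² = 5856 − 196 = 5660
r = S_xy / √(S_xx·S_yy) = 1870 / √(871·5660) = 1870 / √4929860 = 1870 / 2220.3288 = 0.8422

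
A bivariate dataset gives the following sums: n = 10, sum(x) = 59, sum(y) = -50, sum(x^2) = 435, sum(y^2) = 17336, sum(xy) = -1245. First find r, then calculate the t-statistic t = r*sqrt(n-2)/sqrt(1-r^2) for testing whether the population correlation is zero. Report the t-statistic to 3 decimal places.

-3.521

Numerator: nΣxy − (Σx)(Σy) = 10·(-1245) − (59)(-50) = -9500
Denominator: √[(nΣx²−(Σx)²)(nΣy²−(Σy)²)]
  nΣx²−(Σx)² = 10·435 − 3481 = 869;  nΣy²−(Σy)² = 10·17336 − 2500 = 170860
  √(869·170860) = √148477340 = 12185.1278
r = -9500 / 12185.1278 = -0.7796
t = r·√(n−2)/√(1−r²) = -0.7796·√8 / √(1−0.607776) = -2.205042 / 0.626278 = -3.521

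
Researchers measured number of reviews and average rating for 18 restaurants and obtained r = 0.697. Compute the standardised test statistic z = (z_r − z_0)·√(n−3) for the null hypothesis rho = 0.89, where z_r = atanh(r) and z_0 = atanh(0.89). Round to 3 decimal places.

z_r = atanh(0.697) = 0.861442,  z_0 = atanh(0.89) = 1.421926
SE = 1/√(n−3) = 1/√15 = 0.258199
z = (z_r − z_0)/SE = (0.861442 − 1.421926) / 0.258199 = -0.560484 / 0.258199 = -2.171

-2.171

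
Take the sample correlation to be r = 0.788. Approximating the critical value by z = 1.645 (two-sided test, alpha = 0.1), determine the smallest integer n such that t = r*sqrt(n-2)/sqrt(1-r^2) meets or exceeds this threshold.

r√(n−2)/√(1−r²) ≥ 1.645  ⇔  n−2 ≥ (1.645)²·(1−r²)/r²
(1−r²)/r² = (1−0.620944)/0.620944 = 0.6105
n ≥ 2 + 2.706025·0.6105 = 2 + 1.6520 = 3.6520
⌈3.6520⌉ = 4

4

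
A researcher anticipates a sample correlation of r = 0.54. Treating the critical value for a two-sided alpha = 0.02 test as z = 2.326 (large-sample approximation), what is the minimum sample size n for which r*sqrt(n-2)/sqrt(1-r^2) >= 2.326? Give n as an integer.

Need r·√(n−2)/√(1−r²) ≥ 2.326
√(n−2) ≥ 2.326·√(1−0.2916) / 0.54 = 2.326·0.841665 / 0.54 = 3.6254
n−2 ≥ 13.1435  ⇒  n ≥ 15.1435
Smallest integer n = 16

16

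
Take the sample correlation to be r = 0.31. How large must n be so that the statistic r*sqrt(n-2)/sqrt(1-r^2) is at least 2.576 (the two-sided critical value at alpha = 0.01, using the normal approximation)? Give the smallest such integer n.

65

r√(n−2)/√(1−r²) ≥ 2.576  ⇔  n−2 ≥ (2.576)²·(1−r²)/r²
(1−r²)/r² = (1−0.0961)/0.0961 = 9.4058
n ≥ 2 + 6.635776·9.4058 = 2 + 62.4148 = 64.4148
⌈64.4148⌉ = 65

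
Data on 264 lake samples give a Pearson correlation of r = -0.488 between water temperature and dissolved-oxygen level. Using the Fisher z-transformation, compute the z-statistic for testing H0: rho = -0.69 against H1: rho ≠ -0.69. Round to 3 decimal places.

5.081

Fisher z: atanh(-0.488) = -0.533432, atanh(-0.69) = -0.847956
z = (z_r − z_0)·√(n−3) = (-0.533432 − (-0.847956))·√261 = 0.314524 · 16.155494 = 5.081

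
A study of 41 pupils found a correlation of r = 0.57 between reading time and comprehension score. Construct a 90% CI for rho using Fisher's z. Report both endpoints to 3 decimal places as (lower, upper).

z_r = atanh(0.57) = 0.647523;  SE = 1/√(n−3) = 1/√38 = 0.162221
z-limits: 0.647523 ± 1.645·0.162221 = 0.647523 ± 0.266854 = [0.380669, 0.914377]
ρ-limits: (tanh 0.380669, tanh 0.914377) = (0.363, 0.723)

(0.363, 0.723)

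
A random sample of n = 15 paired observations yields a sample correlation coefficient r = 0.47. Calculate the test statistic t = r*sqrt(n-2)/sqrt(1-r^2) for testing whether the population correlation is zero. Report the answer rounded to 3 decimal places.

1.920

1 − r² = 1 − 0.2209 = 0.7791;  √(1−r²) = 0.882666
√(n−2) = √13 = 3.605551
t = r·√(n−2)/√(1−r²) = 0.47 · 3.605551 / 0.882666 = 1.920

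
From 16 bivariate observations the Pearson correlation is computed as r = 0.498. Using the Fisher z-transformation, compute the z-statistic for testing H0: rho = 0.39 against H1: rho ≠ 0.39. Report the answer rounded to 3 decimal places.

z_r = atanh(0.498) = 0.546643,  z_0 = atanh(0.39) = 0.411800
SE = 1/√(n−3) = 1/√13 = 0.277350
z = (z_r − z_0)/SE = (0.546643 − 0.411800) / 0.277350 = 0.134843 / 0.277350 = 0.486

0.486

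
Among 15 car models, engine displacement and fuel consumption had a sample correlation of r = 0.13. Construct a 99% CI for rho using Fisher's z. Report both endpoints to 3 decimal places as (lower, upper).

z_r = atanh(0.13) = 0.130740;  SE = 1/√(n−3) = 1/√12 = 0.288675
z-limits: 0.130740 ± 2.576·0.288675 = 0.130740 ± 0.743627 = [-0.612887, 0.874367]
ρ-limits: (tanh -0.612887, tanh 0.874367) = (-0.546, 0.704)

(-0.546, 0.704)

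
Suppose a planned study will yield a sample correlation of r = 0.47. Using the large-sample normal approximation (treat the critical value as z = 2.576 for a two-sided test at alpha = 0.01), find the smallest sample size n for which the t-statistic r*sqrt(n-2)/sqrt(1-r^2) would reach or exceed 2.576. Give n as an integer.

26

r√(n−2)/√(1−r²) ≥ 2.576  ⇔  n−2 ≥ (2.576)²·(1−r²)/r²
(1−r²)/r² = (1−0.2209)/0.2209 = 3.5269
n ≥ 2 + 6.635776·3.5269 = 2 + 23.4037 = 25.4037
⌈25.4037⌉ = 26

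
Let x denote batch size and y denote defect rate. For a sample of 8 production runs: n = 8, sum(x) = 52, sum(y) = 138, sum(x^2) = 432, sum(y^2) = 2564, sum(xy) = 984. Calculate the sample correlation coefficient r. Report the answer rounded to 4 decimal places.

Numerator: nΣxy − (Σx)(Σy) = 8·984 − (52)(138) = 696
Denominator: √[(nΣx²−(Σx)²)(nΣy²−(Σy)²)]
  nΣx²−(Σx)² = 8·432 − 2704 = 752;  nΣy²−(Σy)² = 8·2564 − 19044 = 1468
  √(752·1468) = √1103936 = 1050.6836
r = 696 / 1050.6836 = 0.6624

0.6624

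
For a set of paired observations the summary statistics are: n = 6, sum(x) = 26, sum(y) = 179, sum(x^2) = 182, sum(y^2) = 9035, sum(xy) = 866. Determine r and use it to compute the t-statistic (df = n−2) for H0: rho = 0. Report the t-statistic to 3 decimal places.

0.363

S_xy = nΣxy − ΣxΣy = 6·866 − 26·179 = 5196 − 4654 = 542
S_xx = nΣx² − (Σx)² = 6·182 − 26² = 1092 − 676 = 416
S_yy = nΣy² − (Σy)² = 6·9035 − 179² = 54210 − 32041 = 22169
r = S_xy / √(S_xx·S_yy) = 542 / √(416·22169) = 542 / √9222304 = 542 / 3036.8247 = 0.1785
t = r·√(n−2)/√(1−r²) = 0.1785·√4 / √(1−0.031862) = 0.357000 / 0.983940 = 0.363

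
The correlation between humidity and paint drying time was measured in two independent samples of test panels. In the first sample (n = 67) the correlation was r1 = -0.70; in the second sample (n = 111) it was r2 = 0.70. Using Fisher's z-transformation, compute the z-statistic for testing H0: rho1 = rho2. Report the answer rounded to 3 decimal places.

Fisher z-transforms: z1 = atanh(-0.70) = -0.867301, z2 = atanh(0.70) = 0.867301; difference d = -1.734602
Var(d) = 1/64 + 1/108 = 0.0156250 + 0.0092593 = 0.0248843
z = d/√Var(d) = -1.734602 / √0.0248843 = -1.734602 / 0.157748 = -10.996

-10.996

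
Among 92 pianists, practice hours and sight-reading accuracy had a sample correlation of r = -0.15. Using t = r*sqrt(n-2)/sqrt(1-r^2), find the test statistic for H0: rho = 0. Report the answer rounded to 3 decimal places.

t = r·√(n−2) / √(1−r²) with r = -0.15, n = 92
  = -0.15·√90 / √(1 − 0.0225)
  = -0.15·9.486833 / 0.988686
  = -1.423025 / 0.988686 = -1.439

-1.439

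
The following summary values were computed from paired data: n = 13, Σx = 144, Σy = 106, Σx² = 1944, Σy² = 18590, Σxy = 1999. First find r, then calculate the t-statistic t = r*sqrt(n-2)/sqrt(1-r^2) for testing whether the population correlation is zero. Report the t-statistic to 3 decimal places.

S_xy = nΣxy − ΣxΣy = 13·1999 − 144·106 = 25987 − 15264 = 10723
S_xx = nΣx² − (Σx)² = 13·1944 − 144² = 25272 − 20736 = 4536
S_yy = nΣy² − (Σy)² = 13·18590 − 106² = 241670 − 11236 = 230434
r = S_xy / √(S_xx·S_yy) = 10723 / √(4536·230434) = 10723 / √1045248624 = 10723 / 32330.3050 = 0.3317
t = r·√(n−2)/√(1−r²) = 0.3317·√11 / √(1−0.110025) = 1.100124 / 0.943385 = 1.166

1.166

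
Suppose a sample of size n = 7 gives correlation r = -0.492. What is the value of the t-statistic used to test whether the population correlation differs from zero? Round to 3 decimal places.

-1.264

t = r·√(n−2) / √(1−r²) with r = -0.492, n = 7
  = -0.492·√5 / √(1 − 0.242064)
  = -0.492·2.236068 / 0.870595
  = -1.100145 / 0.870595 = -1.264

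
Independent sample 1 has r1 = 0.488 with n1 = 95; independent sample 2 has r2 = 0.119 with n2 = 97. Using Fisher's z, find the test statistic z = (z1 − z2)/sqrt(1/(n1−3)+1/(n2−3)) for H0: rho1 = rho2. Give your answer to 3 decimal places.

Fisher z-transforms: z1 = atanh(0.488) = 0.533432, z2 = atanh(0.119) = 0.119567; difference d = 0.413865
Var(d) = 1/92 + 1/94 = 0.0108696 + 0.0106383 = 0.0215079
z = d/√Var(d) = 0.413865 / √0.0215079 = 0.413865 / 0.146656 = 2.822

2.822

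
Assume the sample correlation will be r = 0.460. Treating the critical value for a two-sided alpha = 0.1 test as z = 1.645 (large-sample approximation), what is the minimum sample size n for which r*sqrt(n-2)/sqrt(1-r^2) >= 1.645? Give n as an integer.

13

Need r·√(n−2)/√(1−r²) ≥ 1.645
√(n−2) ≥ 1.645·√(1−0.211600) / 0.460 = 1.645·0.887919 / 0.460 = 3.1753
n−2 ≥ 10.0825  ⇒  n ≥ 12.0825
Smallest integer n = 13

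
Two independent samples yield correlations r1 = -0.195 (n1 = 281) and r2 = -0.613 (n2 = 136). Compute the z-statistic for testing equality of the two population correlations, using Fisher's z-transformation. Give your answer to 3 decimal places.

Fisher z-transforms: z1 = atanh(-0.195) = -0.197530, z2 = atanh(-0.613) = -0.713713; difference d = 0.516183
Var(d) = 1/278 + 1/133 = 0.0035971 + 0.0075188 = 0.0111159
z = d/√Var(d) = 0.516183 / √0.0111159 = 0.516183 / 0.105432 = 4.896

4.896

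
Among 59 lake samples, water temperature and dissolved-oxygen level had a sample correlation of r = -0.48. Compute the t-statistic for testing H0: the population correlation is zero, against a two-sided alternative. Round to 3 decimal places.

1 − r² = 1 − 0.2304 = 0.7696;  √(1−r²) = 0.877268
√(n−2) = √57 = 7.549834
t = r·√(n−2)/√(1−r²) = -0.48 · 7.549834 / 0.877268 = -4.131

-4.131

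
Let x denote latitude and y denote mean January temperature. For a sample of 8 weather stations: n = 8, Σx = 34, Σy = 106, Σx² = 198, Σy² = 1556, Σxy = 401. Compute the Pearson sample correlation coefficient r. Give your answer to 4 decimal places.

-0.5498

Numerator: nΣxy − (Σx)(Σy) = 8·401 − (34)(106) = -396
Denominator: √[(nΣx²−(Σx)²)(nΣy²−(Σy)²)]
  nΣx²−(Σx)² = 8·198 − 1156 = 428;  nΣy²−(Σy)² = 8·1556 − 11236 = 1212
  √(428·1212) = √518736 = 720.2333
r = -396 / 720.2333 = -0.5498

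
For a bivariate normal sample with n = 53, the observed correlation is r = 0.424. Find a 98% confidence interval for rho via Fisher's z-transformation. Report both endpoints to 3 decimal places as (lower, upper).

(0.123, 0.654)

z_r = atanh(0.424) = 0.452559;  SE = 1/√(n−3) = 1/√50 = 0.141421
z-limits: 0.452559 ± 2.326·0.141421 = 0.452559 ± 0.328945 = [0.123614, 0.781504]
ρ-limits: (tanh 0.123614, tanh 0.781504) = (0.123, 0.654)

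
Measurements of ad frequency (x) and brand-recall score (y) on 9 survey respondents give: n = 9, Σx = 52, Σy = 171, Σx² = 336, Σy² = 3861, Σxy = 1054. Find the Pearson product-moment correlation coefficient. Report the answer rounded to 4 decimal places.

S_xy = nΣxy − ΣxΣy = 9·1054 − 52·171 = 9486 − 8892 = 594
S_xx = nΣx² − (Σx)² = 9·336 − 52² = 3024 − 2704 = 320
S_yy = nΣy² − (Σy)² = 9·3861 − 171² = 34749 − 29241 = 5508
r = S_xy / √(S_xx·S_yy) = 594 / √(320·5508) = 594 / √1762560 = 594 / 1327.6144 = 0.4474

0.4474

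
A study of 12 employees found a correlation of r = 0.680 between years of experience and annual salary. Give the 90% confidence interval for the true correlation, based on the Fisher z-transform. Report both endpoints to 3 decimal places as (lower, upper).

(0.274, 0.880)

Fisher z: z_r = atanh(r) = ½·ln((1+0.680)/(1−0.680)) = 0.829114
SE(z) = 1/√(n−3) = 1/√9 = 0.333333
90% ⇒ z* = 1.645; margin = 1.645·0.333333 = 0.548333
CI on z-scale: (0.280781, 1.377447)
Back-transform: tanh(0.280781) = 0.273628, tanh(1.377447) = 0.880378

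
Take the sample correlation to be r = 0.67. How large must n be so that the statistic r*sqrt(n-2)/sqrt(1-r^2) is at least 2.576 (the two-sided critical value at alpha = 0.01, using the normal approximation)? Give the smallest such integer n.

Need r·√(n−2)/√(1−r²) ≥ 2.576
√(n−2) ≥ 2.576·√(1−0.4489) / 0.67 = 2.576·0.742361 / 0.67 = 2.8542
n−2 ≥ 8.1465  ⇒  n ≥ 10.1465
Smallest integer n = 11

11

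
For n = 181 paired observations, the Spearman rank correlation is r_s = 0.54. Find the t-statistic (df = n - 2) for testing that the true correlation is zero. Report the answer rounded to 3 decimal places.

8.584

1 − r_s² = 1 − 0.2916 = 0.7084;  √(1−r_s²) = 0.841665
√(n−2) = √179 = 13.379088
t = r_s·√(n−2)/√(1−r_s²) = 0.54 · 13.379088 / 0.841665 = 8.584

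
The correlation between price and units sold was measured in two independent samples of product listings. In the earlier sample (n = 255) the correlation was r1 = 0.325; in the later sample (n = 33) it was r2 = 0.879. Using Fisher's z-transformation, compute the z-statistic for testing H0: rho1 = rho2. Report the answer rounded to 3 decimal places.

z1 = atanh(0.325) = 0.337228,  z2 = atanh(0.879) = 1.371352
SE = √(1/(n1−3) + 1/(n2−3)) = √(1/252 + 1/30) = √(0.0039683 + 0.0333333) = √0.0373016 = 0.193136
z = (z1 − z2)/SE = (0.337228 − 1.371352) / 0.193136 = -1.034124 / 0.193136 = -5.354

-5.354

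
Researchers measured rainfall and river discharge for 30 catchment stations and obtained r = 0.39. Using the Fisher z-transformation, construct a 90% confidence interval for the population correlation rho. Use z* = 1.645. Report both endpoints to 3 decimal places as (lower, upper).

z_r = atanh(0.39) = 0.411800;  SE = 1/√(n−3) = 1/√27 = 0.192450
z-limits: 0.411800 ± 1.645·0.192450 = 0.411800 ± 0.316580 = [0.095220, 0.728380]
ρ-limits: (tanh 0.095220, tanh 0.728380) = (0.095, 0.622)

(0.095, 0.622)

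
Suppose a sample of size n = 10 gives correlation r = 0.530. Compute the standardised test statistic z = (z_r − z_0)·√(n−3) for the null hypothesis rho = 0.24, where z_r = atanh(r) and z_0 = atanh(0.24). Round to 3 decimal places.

0.914

z_r = atanh(0.530) = 0.590145,  z_0 = atanh(0.24) = 0.244774
SE = 1/√(n−3) = 1/√7 = 0.377964
z = (z_r − z_0)/SE = (0.590145 − 0.244774) / 0.377964 = 0.345371 / 0.377964 = 0.914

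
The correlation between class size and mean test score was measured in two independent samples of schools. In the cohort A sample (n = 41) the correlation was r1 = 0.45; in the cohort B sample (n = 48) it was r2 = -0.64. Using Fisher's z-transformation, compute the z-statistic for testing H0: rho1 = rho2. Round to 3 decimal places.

5.641

z1 = atanh(0.45) = 0.484700,  z2 = atanh(-0.64) = -0.758174
SE = √(1/(n1−3) + 1/(n2−3)) = √(1/38 + 1/45) = √(0.0263158 + 0.0222222) = √0.0485380 = 0.220313
z = (z1 − z2)/SE = (0.484700 − (-0.758174)) / 0.220313 = 1.242874 / 0.220313 = 5.641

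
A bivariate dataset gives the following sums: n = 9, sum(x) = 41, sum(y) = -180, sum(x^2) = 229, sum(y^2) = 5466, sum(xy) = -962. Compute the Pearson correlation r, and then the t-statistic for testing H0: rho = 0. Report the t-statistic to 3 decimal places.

-1.552

Numerator: nΣxy − (Σx)(Σy) = 9·(-962) − (41)(-180) = -1278
Denominator: √[(nΣx²−(Σx)²)(nΣy²−(Σy)²)]
  nΣx²−(Σx)² = 9·229 − 1681 = 380;  nΣy²−(Σy)² = 9·5466 − 32400 = 16794
  √(380·16794) = √6381720 = 2526.2066
r = -1278 / 2526.2066 = -0.5059
t = r·√(n−2)/√(1−r²) = -0.5059·√7 / √(1−0.255935) = -1.338486 / 0.862592 = -1.552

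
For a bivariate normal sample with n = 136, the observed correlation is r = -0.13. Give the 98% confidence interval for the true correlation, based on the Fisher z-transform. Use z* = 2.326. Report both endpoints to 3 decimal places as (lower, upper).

(-0.321, 0.071)

z_r = atanh(-0.13) = -0.130740;  SE = 1/√(n−3) = 1/√133 = 0.086711
z-limits: -0.130740 ± 2.326·0.086711 = -0.130740 ± 0.201690 = [-0.332430, 0.070950]
ρ-limits: (tanh -0.332430, tanh 0.070950) = (-0.321, 0.071)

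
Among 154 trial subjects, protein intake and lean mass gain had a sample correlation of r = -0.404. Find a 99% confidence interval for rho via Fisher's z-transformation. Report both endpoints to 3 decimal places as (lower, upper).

(-0.564, -0.215)

z_r = atanh(-0.404) = -0.428420;  SE = 1/√(n−3) = 1/√151 = 0.081379
z-limits: -0.428420 ± 2.576·0.081379 = -0.428420 ± 0.209632 = [-0.638052, -0.218788]
ρ-limits: (tanh -0.638052, tanh -0.218788) = (-0.564, -0.215)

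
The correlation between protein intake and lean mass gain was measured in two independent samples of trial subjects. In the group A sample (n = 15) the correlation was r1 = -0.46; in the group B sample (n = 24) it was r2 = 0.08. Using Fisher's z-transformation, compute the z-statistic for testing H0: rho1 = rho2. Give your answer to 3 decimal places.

z1 = atanh(-0.46) = -0.497311,  z2 = atanh(0.08) = 0.080171
SE = √(1/(n1−3) + 1/(n2−3)) = √(1/12 + 1/21) = √(0.0833333 + 0.0476190) = √0.1309523 = 0.361873
z = (z1 − z2)/SE = (-0.497311 − 0.080171) / 0.361873 = -0.577482 / 0.361873 = -1.596

-1.596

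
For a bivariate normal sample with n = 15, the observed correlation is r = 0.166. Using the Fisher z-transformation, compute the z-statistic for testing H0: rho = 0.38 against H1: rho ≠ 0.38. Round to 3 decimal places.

-0.805

z_r = atanh(0.166) = 0.167550,  z_0 = atanh(0.38) = 0.400060
SE = 1/√(n−3) = 1/√12 = 0.288675
z = (z_r − z_0)/SE = (0.167550 − 0.400060) / 0.288675 = -0.232510 / 0.288675 = -0.805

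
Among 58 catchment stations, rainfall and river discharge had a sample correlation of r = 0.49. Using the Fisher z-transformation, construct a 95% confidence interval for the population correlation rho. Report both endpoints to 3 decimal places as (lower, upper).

(0.265, 0.664)

z_r = atanh(0.49) = 0.536060;  SE = 1/√(n−3) = 1/√55 = 0.134840
z-limits: 0.536060 ± 1.960·0.134840 = 0.536060 ± 0.264286 = [0.271774, 0.800346]
ρ-limits: (tanh 0.271774, tanh 0.800346) = (0.265, 0.664)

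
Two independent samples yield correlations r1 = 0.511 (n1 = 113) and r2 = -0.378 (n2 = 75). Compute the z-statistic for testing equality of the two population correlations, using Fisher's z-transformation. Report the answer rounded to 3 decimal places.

z1 = atanh(0.511) = 0.564082,  z2 = atanh(-0.378) = -0.397724
SE = √(1/(n1−3) + 1/(n2−3)) = √(1/110 + 1/72) = √(0.0090909 + 0.0138889) = √0.0229798 = 0.151591
z = (z1 − z2)/SE = (0.564082 − (-0.397724)) / 0.151591 = 0.961806 / 0.151591 = 6.345

6.345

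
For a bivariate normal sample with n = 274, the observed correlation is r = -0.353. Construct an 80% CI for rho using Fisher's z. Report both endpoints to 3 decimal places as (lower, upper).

Fisher z: z_r = atanh(r) = ½·ln((1+(-0.353))/(1−(-0.353))) = -0.368867
SE(z) = 1/√(n−3) = 1/√271 = 0.060746
80% ⇒ z* = 1.282; margin = 1.282·0.060746 = 0.077876
CI on z-scale: (-0.446743, -0.290991)
Back-transform: tanh(-0.446743) = -0.419218, tanh(-0.290991) = -0.283047

(-0.419, -0.283)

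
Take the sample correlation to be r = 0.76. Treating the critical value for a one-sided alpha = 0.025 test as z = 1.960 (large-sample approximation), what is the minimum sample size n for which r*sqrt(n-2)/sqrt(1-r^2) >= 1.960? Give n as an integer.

5

Need r·√(n−2)/√(1−r²) ≥ 1.960
√(n−2) ≥ 1.960·√(1−0.5776) / 0.76 = 1.960·0.649923 / 0.76 = 1.6761
n−2 ≥ 2.8093  ⇒  n ≥ 4.8093
Smallest integer n = 5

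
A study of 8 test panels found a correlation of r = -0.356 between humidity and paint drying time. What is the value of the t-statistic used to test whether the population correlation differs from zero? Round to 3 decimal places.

-0.933

1 − r² = 1 − 0.126736 = 0.873264;  √(1−r²) = 0.934486
√(n−2) = √6 = 2.449490
t = r·√(n−2)/√(1−r²) = -0.356 · 2.449490 / 0.934486 = -0.933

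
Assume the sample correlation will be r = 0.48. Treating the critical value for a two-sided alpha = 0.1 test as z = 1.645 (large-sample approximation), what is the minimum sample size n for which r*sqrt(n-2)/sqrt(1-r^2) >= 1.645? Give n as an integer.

12

Need r·√(n−2)/√(1−r²) ≥ 1.645
√(n−2) ≥ 1.645·√(1−0.2304) / 0.48 = 1.645·0.877268 / 0.48 = 3.0065
n−2 ≥ 9.0390  ⇒  n ≥ 11.0390
Smallest integer n = 12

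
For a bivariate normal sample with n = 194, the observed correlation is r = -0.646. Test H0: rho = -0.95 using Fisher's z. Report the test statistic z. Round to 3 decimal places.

z_r = atanh(-0.646) = -0.768403,  z_0 = atanh(-0.95) = -1.831781
SE = 1/√(n−3) = 1/√191 = 0.072357
z = (z_r − z_0)/SE = (-0.768403 − (-1.831781)) / 0.072357 = 1.063378 / 0.072357 = 14.696

14.696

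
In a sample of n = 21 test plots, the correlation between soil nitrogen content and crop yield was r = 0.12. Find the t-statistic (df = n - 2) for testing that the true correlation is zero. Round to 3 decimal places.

0.527

1 − r² = 1 − 0.0144 = 0.9856;  √(1−r²) = 0.992774
√(n−2) = √19 = 4.358899
t = r·√(n−2)/√(1−r²) = 0.12 · 4.358899 / 0.992774 = 0.527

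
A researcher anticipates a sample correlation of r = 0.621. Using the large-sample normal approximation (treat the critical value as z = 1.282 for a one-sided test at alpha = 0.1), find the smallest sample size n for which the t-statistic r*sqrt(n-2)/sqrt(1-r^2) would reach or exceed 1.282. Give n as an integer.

5

Need r·√(n−2)/√(1−r²) ≥ 1.282
√(n−2) ≥ 1.282·√(1−0.385641) / 0.621 = 1.282·0.783811 / 0.621 = 1.6181
n−2 ≥ 2.6182  ⇒  n ≥ 4.6182
Smallest integer n = 5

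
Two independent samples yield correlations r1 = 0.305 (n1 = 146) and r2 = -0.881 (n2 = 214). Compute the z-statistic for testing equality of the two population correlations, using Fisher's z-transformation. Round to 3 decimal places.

Fisher z-transforms: z1 = atanh(0.305) = 0.315023, z2 = atanh(-0.881) = -1.380218; difference d = 1.695241
Var(d) = 1/143 + 1/211 = 0.0069930 + 0.0047393 = 0.0117323
z = d/√Var(d) = 1.695241 / √0.0117323 = 1.695241 / 0.108316 = 15.651

15.651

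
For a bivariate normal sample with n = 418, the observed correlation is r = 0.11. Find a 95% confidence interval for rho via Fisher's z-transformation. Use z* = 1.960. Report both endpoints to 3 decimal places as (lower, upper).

(0.014, 0.204)

z_r = atanh(0.11) = 0.110447;  SE = 1/√(n−3) = 1/√415 = 0.049088
z-limits: 0.110447 ± 1.960·0.049088 = 0.110447 ± 0.096212 = [0.014235, 0.206659]
ρ-limits: (tanh 0.014235, tanh 0.206659) = (0.014, 0.204)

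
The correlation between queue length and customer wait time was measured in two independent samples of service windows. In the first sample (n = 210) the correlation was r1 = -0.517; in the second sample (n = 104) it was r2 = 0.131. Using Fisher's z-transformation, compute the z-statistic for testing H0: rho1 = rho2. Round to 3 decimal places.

-5.800

z1 = atanh(-0.517) = -0.572237,  z2 = atanh(0.131) = 0.131757
SE = √(1/(n1−3) + 1/(n2−3)) = √(1/207 + 1/101) = √(0.0048309 + 0.0099010) = √0.0147319 = 0.121375
z = (z1 − z2)/SE = (-0.572237 − 0.131757) / 0.121375 = -0.703994 / 0.121375 = -5.800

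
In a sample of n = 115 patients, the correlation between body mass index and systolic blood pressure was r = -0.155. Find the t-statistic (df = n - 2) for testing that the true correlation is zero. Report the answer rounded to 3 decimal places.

1 − r² = 1 − 0.024025 = 0.975975;  √(1−r²) = 0.987914
√(n−2) = √113 = 10.630146
t = r·√(n−2)/√(1−r²) = -0.155 · 10.630146 / 0.987914 = -1.668

-1.668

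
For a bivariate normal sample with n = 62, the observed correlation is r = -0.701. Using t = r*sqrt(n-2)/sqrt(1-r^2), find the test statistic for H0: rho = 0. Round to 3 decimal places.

-7.614

t = r·√(n−2) / √(1−r²) with r = -0.701, n = 62
  = -0.701·√60 / √(1 − 0.491401)
  = -0.701·7.745967 / 0.713161
  = -5.429923 / 0.713161 = -7.614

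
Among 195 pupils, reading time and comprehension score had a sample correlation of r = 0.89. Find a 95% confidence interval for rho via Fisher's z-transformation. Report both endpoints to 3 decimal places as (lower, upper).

(0.857, 0.916)

Fisher z: z_r = atanh(r) = ½·ln((1+0.89)/(1−0.89)) = 1.421926
SE(z) = 1/√(n−3) = 1/√192 = 0.072169
95% ⇒ z* = 1.960; margin = 1.960·0.072169 = 0.141451
CI on z-scale: (1.280475, 1.563377)
Back-transform: tanh(1.280475) = 0.856611, tanh(1.563377) = 0.915966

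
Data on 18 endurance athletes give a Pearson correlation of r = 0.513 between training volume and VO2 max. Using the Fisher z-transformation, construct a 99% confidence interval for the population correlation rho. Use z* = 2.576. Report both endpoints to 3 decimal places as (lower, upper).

Fisher z: z_r = atanh(r) = ½·ln((1+0.513)/(1−0.513)) = 0.566793
SE(z) = 1/√(n−3) = 1/√15 = 0.258199
99% ⇒ z* = 2.576; margin = 2.576·0.258199 = 0.665121
CI on z-scale: (-0.098328, 1.231914)
Back-transform: tanh(-0.098328) = -0.098012, tanh(1.231914) = 0.843134

(-0.098, 0.843)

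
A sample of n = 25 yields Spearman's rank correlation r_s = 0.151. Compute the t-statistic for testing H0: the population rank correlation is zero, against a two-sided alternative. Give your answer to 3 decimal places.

t = r_s·√(n−2) / √(1−r_s²) with r_s = 0.151, n = 25
  = 0.151·√23 / √(1 − 0.022801)
  = 0.151·4.795832 / 0.988534
  = 0.724171 / 0.988534 = 0.733

0.733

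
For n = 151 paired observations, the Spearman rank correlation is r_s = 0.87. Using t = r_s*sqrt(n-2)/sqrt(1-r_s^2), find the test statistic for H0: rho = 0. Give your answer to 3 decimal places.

1 − r_s² = 1 − 0.7569 = 0.2431;  √(1−r_s²) = 0.493052
√(n−2) = √149 = 12.206556
t = r_s·√(n−2)/√(1−r_s²) = 0.87 · 12.206556 / 0.493052 = 21.539

21.539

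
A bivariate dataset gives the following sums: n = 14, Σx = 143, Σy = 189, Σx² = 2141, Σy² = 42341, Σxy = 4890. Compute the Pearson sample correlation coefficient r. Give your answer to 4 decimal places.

S_xy = nΣxy − ΣxΣy = 14·4890 − 143·189 = 68460 − 27027 = 41433
S_xx = nΣx² − (Σx)² = 14·2141 − 143² = 29974 − 20449 = 9525
S_yy = nΣy² − (Σy)² = 14·42341 − 189² = 592774 − 35721 = 557053
r = S_xy / √(S_xx·S_yy) = 41433 / √(9525·557053) = 41433 / √5305929825 = 41433 / 72841.8137 = 0.5688

0.5688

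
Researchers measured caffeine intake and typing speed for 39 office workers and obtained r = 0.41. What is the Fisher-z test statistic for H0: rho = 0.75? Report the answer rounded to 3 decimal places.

z_r = atanh(0.41) = 0.435611,  z_0 = atanh(0.75) = 0.972955
SE = 1/√(n−3) = 1/√36 = 0.166667
z = (z_r − z_0)/SE = (0.435611 − 0.972955) / 0.166667 = -0.537344 / 0.166667 = -3.224

-3.224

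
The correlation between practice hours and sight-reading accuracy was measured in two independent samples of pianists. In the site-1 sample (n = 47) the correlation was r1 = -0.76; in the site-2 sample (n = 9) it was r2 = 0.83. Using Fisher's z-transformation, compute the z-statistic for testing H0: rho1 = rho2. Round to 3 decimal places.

-5.019

Fisher z-transforms: z1 = atanh(-0.76) = -0.996215, z2 = atanh(0.83) = 1.188136; difference d = -2.184351
Var(d) = 1/44 + 1/6 = 0.0227273 + 0.1666667 = 0.1893940
z = d/√Var(d) = -2.184351 / √0.1893940 = -2.184351 / 0.435194 = -5.019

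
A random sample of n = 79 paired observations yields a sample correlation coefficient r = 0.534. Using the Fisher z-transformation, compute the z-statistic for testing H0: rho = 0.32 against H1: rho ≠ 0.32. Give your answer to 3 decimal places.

2.302

z_r = atanh(0.534) = 0.595724,  z_0 = atanh(0.32) = 0.331647
SE = 1/√(n−3) = 1/√76 = 0.114708
z = (z_r − z_0)/SE = (0.595724 − 0.331647) / 0.114708 = 0.264077 / 0.114708 = 2.302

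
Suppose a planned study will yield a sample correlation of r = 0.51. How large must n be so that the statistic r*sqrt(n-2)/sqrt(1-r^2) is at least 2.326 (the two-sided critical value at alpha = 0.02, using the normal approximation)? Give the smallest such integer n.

Need r·√(n−2)/√(1−r²) ≥ 2.326
√(n−2) ≥ 2.326·√(1−0.2601) / 0.51 = 2.326·0.860174 / 0.51 = 3.9231
n−2 ≥ 15.3907  ⇒  n ≥ 17.3907
Smallest integer n = 18

18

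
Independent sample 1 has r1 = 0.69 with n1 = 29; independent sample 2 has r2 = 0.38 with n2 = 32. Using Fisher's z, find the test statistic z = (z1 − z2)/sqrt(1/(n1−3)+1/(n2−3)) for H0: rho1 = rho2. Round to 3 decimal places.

1.658

Fisher z-transforms: z1 = atanh(0.69) = 0.847956, z2 = atanh(0.38) = 0.400060; difference d = 0.447896
Var(d) = 1/26 + 1/29 = 0.0384615 + 0.0344828 = 0.0729443
z = d/√Var(d) = 0.447896 / √0.0729443 = 0.447896 / 0.270082 = 1.658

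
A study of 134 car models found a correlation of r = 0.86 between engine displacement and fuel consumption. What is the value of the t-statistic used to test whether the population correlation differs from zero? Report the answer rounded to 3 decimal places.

1 − r² = 1 − 0.7396 = 0.2604;  √(1−r²) = 0.510294
√(n−2) = √132 = 11.489125
t = r·√(n−2)/√(1−r²) = 0.86 · 11.489125 / 0.510294 = 19.363

19.363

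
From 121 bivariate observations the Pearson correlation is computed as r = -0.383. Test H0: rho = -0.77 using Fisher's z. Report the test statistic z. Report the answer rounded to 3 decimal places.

z_r = atanh(-0.383) = -0.403571,  z_0 = atanh(-0.77) = -1.020328
SE = 1/√(n−3) = 1/√118 = 0.092057
z = (z_r − z_0)/SE = (-0.403571 − (-1.020328)) / 0.092057 = 0.616757 / 0.092057 = 6.700

6.700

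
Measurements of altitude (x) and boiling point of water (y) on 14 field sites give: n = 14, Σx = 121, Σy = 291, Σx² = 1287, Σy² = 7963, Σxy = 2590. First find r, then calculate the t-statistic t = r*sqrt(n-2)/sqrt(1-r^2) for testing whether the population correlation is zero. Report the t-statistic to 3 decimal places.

0.384

S_xy = nΣxy − ΣxΣy = 14·2590 − 121·291 = 36260 − 35211 = 1049
S_xx = nΣx² − (Σx)² = 14·1287 − 121² = 18018 − 14641 = 3377
S_yy = nΣy² − (Σy)² = 14·7963 − 291² = 111482 − 84681 = 26801
r = S_xy / √(S_xx·S_yy) = 1049 / √(3377·26801) = 1049 / √90506977 = 1049 / 9513.5155 = 0.1103
t = r·√(n−2)/√(1−r²) = 0.1103·√12 / √(1−0.012166) = 0.382090 / 0.993898 = 0.384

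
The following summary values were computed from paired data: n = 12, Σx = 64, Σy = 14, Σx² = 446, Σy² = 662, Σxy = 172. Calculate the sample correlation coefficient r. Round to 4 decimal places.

S_xy = nΣxy − ΣxΣy = 12·172 − 64·14 = 2064 − 896 = 1168
S_xx = nΣx² − (Σx)² = 12·446 − 64² = 5352 − 4096 = 1256
S_yy = nΣy² − (Σy)² = 12·662 − 14² = 7944 − 196 = 7748
r = S_xy / √(S_xx·S_yy) = 1168 / √(1256·7748) = 1168 / √9731488 = 1168 / 3119.5333 = 0.3744

0.3744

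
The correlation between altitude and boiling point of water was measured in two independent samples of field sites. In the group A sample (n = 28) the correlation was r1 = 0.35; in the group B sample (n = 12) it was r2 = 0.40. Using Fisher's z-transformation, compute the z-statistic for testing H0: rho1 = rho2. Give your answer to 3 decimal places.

Fisher z-transforms: z1 = atanh(0.35) = 0.365444, z2 = atanh(0.40) = 0.423649; difference d = -0.058205
Var(d) = 1/25 + 1/9 = 0.0400000 + 0.1111111 = 0.1511111
z = d/√Var(d) = -0.058205 / √0.1511111 = -0.058205 / 0.388730 = -0.150

-0.150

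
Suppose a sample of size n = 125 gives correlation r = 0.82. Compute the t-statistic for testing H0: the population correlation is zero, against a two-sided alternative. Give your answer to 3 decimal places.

15.889

t = r·√(n−2) / √(1−r²) with r = 0.82, n = 125
  = 0.82·√123 / √(1 − 0.6724)
  = 0.82·11.090537 / 0.572364
  = 9.094240 / 0.572364 = 15.889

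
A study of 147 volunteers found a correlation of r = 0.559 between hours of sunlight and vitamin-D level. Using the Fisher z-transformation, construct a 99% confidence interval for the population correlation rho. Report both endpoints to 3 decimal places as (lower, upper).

(0.394, 0.689)

z_r = atanh(0.559) = 0.631377;  SE = 1/√(n−3) = 1/√144 = 0.083333
z-limits: 0.631377 ± 2.576·0.083333 = 0.631377 ± 0.214666 = [0.416711, 0.846043]
ρ-limits: (tanh 0.416711, tanh 0.846043) = (0.394, 0.689)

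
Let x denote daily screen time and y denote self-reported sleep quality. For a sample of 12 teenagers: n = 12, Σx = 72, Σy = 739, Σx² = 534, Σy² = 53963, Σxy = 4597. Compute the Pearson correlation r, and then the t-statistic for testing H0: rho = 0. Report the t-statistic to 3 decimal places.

0.564

Numerator: nΣxy − (Σx)(Σy) = 12·4597 − (72)(739) = 1956
Denominator: √[(nΣx²−(Σx)²)(nΣy²−(Σy)²)]
  nΣx²−(Σx)² = 12·534 − 5184 = 1224;  nΣy²−(Σy)² = 12·53963 − 546121 = 101435
  √(1224·101435) = √124156440 = 11142.5509
r = 1956 / 11142.5509 = 0.1755
t = r·√(n−2)/√(1−r²) = 0.1755·√10 / √(1−0.030800) = 0.554980 / 0.984480 = 0.564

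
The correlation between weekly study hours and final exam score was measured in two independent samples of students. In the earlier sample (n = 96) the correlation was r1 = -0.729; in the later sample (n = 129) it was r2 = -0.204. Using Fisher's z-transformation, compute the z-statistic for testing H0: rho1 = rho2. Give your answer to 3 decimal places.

-5.264

z1 = atanh(-0.729) = -0.926590,  z2 = atanh(-0.204) = -0.206903
SE = √(1/(n1−3) + 1/(n2−3)) = √(1/93 + 1/126) = √(0.0107527 + 0.0079365) = √0.0186892 = 0.136708
z = (z1 − z2)/SE = (-0.926590 − (-0.206903)) / 0.136708 = -0.719687 / 0.136708 = -5.264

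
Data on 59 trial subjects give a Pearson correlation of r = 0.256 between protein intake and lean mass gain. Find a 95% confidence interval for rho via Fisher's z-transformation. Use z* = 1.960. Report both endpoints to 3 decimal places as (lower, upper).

(0.000, 0.481)

Fisher z: z_r = atanh(r) = ½·ln((1+0.256)/(1−0.256)) = 0.261823
SE(z) = 1/√(n−3) = 1/√56 = 0.133631
95% ⇒ z* = 1.960; margin = 1.960·0.133631 = 0.261917
CI on z-scale: (-0.000094, 0.523740)
Back-transform: tanh(-0.000094) = -0.000094, tanh(0.523740) = 0.480581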